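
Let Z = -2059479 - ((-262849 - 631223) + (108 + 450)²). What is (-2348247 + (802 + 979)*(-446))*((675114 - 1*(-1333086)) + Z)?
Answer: -1670054426817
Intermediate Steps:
Z = -1476771 (Z = -2059479 - (-894072 + 558²) = -2059479 - (-894072 + 311364) = -2059479 - 1*(-582708) = -2059479 + 582708 = -1476771)
(-2348247 + (802 + 979)*(-446))*((675114 - 1*(-1333086)) + Z) = (-2348247 + (802 + 979)*(-446))*((675114 - 1*(-1333086)) - 1476771) = (-2348247 + 1781*(-446))*((675114 + 1333086) - 1476771) = (-2348247 - 794326)*(2008200 - 1476771) = -3142573*531429 = -1670054426817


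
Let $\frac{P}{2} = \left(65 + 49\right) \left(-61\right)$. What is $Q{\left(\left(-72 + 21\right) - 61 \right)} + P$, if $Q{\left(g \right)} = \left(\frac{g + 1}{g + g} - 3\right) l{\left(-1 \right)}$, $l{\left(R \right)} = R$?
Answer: $- \frac{3114831}{224} \approx -13906.0$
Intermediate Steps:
$Q{\left(g \right)} = 3 - \frac{1 + g}{2 g}$ ($Q{\left(g \right)} = \left(\frac{g + 1}{g + g} - 3\right) \left(-1\right) = \left(\frac{1 + g}{2 g} - 3\right) \left(-1\right) = \left(-3 + \frac{1 + g}{2 g}\right) \left(-1\right) = 3 - \frac{1 + g}{2 g}$)
$P = -13908$ ($P = 2 \left(65 + 49\right) \left(-61\right) = 2 \cdot 114 \left(-61\right) = 2 \left(-6954\right) = -13908$)
$Q{\left(\left(-72 + 21\right) - 61 \right)} + P = \frac{-1 + 5 \left(\left(-72 + 21\right) - 61\right)}{2 \left(\left(-72 + 21\right) - 61\right)} - 13908 = \frac{-1 + 5 \left(-51 - 61\right)}{2 \left(-51 - 61\right)} - 13908 = \frac{-1 + 5 \left(-112\right)}{2 \left(-112\right)} - 13908 = \frac{1}{2} \left(- \frac{1}{112}\right) \left(-1 - 560\right) - 13908 = \frac{1}{2} \left(- \frac{1}{112}\right) \left(-561\right) - 13908 = \frac{561}{224} - 13908 = - \frac{3114831}{224}$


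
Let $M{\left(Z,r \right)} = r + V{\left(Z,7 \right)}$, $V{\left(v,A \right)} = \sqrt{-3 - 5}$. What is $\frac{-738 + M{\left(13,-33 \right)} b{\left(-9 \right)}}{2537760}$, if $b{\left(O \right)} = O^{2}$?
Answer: $- \frac{1137}{845920} + \frac{27 i \sqrt{2}}{422960} \approx -0.0013441 + 9.0278 \cdot 10^{-5} i$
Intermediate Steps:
$V{\left(v,A \right)} = 2 i \sqrt{2}$ ($V{\left(v,A \right)} = \sqrt{-8} = 2 i \sqrt{2}$)
$M{\left(Z,r \right)} = r + 2 i \sqrt{2}$
$\frac{-738 + M{\left(13,-33 \right)} b{\left(-9 \right)}}{2537760} = \frac{-738 + \left(-33 + 2 i \sqrt{2}\right) \left(-9\right)^{2}}{2537760} = \left(-738 + \left(-33 + 2 i \sqrt{2}\right) 81\right) \frac{1}{2537760} = \left(-738 - \left(2673 - 162 i \sqrt{2}\right)\right) \frac{1}{2537760} = \left(-3411 + 162 i \sqrt{2}\right) \frac{1}{2537760} = - \frac{1137}{845920} + \frac{27 i \sqrt{2}}{422960}$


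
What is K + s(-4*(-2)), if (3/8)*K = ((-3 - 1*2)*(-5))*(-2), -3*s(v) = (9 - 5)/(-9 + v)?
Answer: -132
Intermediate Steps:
s(v) = -4/(3*(-9 + v)) (s(v) = -(9 - 5)/(3*(-9 + v)) = -4/(3*(-9 + v)))
K = -400/3 (K = 8*(((-3 - 1*2)*(-5))*(-2))/3 = 8*(((-3 - 2)*(-5))*(-2))/3 = 8*(-5*(-5)*(-2))/3 = 8*(25*(-2))/3 = (8/3)*(-50) = -400/3 ≈ -133.33)
K + s(-4*(-2)) = -400/3 - 4/(-27 + 3*(-4*(-2))) = -400/3 - 4/(-27 + 3*8) = -400/3 - 4/(-27 + 24) = -400/3 - 4/(-3) = -400/3 - 4*(-1/3) = -400/3 + 4/3 = -132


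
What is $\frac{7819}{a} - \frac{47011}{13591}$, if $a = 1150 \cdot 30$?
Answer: $- \frac{1515611471}{468889500} \approx -3.2323$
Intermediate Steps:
$a = 34500$
$\frac{7819}{a} - \frac{47011}{13591} = \frac{7819}{34500} - \frac{47011}{13591} = - \frac{1515611471}{468889500}$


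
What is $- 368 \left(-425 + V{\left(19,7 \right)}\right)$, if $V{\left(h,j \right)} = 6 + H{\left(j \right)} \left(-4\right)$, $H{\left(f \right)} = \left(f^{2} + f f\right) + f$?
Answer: $308752$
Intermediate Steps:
$H{\left(f \right)} = f + 2 f^{2}$ ($H{\left(f \right)} = \left(f^{2} + f^{2}\right) + f = 2 f^{2} + f = f + 2 f^{2}$)
$V{\left(h,j \right)} = 6 - 4 j \left(1 + 2 j\right)$ ($V{\left(h,j \right)} = 6 + j \left(1 + 2 j\right) \left(-4\right) = 6 - 4 j \left(1 + 2 j\right)$)
$- 368 \left(-425 + V{\left(19,7 \right)}\right) = - 368 \left(-425 - \left(22 + 392\right)\right) = - 368 \left(-425 - 414\right) = \left(-368\right) \left(-839\right) = 308752$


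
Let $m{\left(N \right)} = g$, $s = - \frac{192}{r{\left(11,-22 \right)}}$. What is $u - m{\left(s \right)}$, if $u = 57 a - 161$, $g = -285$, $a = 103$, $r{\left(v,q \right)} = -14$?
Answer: $5995$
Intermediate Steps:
$s = \frac{96}{7}$ ($s = - \frac{192}{-14} = \left(-192\right) \left(- \frac{1}{14}\right) = \frac{96}{7} \approx 13.714$)
$m{\left(N \right)} = -285$
$u = 5710$ ($u = 57 \cdot 103 - 161 = 5871 - 161 = 5710$)
$u - m{\left(s \right)} = 5710 - -285 = 5710 + 285 = 5995$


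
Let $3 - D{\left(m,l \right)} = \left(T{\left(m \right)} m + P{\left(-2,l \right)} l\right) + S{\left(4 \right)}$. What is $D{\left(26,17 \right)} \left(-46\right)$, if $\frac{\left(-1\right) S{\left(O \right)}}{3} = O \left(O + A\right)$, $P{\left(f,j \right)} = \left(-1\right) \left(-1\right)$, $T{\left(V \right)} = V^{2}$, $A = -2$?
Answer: $808036$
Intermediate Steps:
$P{\left(f,j \right)} = 1$
$S{\left(O \right)} = - 3 O \left(-2 + O\right)$ ($S{\left(O \right)} = - 3 O \left(O - 2\right) = - 3 O \left(-2 + O\right)$)
$D{\left(m,l \right)} = 27 - l - m^{3}$ ($D{\left(m,l \right)} = 3 - \left(\left(m^{2} m + 1 l\right) + 3 \cdot 4 \left(2 - 4\right)\right) = 3 - \left(\left(m^{3} + l\right) + 3 \cdot 4 \left(2 - 4\right)\right) = 3 - \left(\left(l + m^{3}\right) + 3 \cdot 4 \left(-2\right)\right) = 3 - \left(\left(l + m^{3}\right) - 24\right) = 3 - \left(-24 + l + m^{3}\right) = 27 - l - m^{3}$)
$D{\left(26,17 \right)} \left(-46\right) = \left(27 - 17 - 26^{3}\right) \left(-46\right) = \left(27 - 17 - 17576\right) \left(-46\right) = \left(-17566\right) \left(-46\right) = 808036$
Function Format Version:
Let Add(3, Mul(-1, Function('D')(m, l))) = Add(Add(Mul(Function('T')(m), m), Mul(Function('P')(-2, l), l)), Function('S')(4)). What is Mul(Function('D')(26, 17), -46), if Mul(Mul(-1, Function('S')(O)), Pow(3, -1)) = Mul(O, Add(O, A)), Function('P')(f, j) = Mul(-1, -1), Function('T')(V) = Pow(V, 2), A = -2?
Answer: 808036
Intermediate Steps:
Function('P')(f, j) = 1
Function('S')(O) = Mul(-3, O, Add(-2, O)) (Function('S')(O) = Mul(-3, Mul(O, Add(O, -2))) = Mul(-3, Mul(O, Add(-2, O))) = Mul(-3, O, Add(-2, O)))
Function('D')(m, l) = Add(27, Mul(-1, l), Mul(-1, Pow(m, 3))) (Function('D')(m, l) = Add(3, Mul(-1, Add(Add(Mul(Pow(m, 2), m), Mul(1, l)), Mul(3, 4, Add(2, Mul(-1, 4)))))) = Add(3, Mul(-1, Add(Add(Pow(m, 3), l), Mul(3, 4, Add(2, -4))))) = Add(3, Mul(-1, Add(Add(l, Pow(m, 3)), Mul(3, 4, -2)))) = Add(3, Mul(-1, Add(Add(l, Pow(m, 3)), -24))) = Add(3, Mul(-1, Add(-24, l, Pow(m, 3)))) = Add(3, Add(24, Mul(-1, l), Mul(-1, Pow(m, 3)))) = Add(27, Mul(-1, l), Mul(-1, Pow(m, 3))))
Mul(Function('D')(26, 17), -46) = Mul(Add(27, Mul(-1, 17), Mul(-1, Pow(26, 3))), -46) = Mul(Add(27, -17, Mul(-1, 17576)), -46) = Mul(Add(27, -17, -17576), -46) = Mul(-17566, -46) = 808036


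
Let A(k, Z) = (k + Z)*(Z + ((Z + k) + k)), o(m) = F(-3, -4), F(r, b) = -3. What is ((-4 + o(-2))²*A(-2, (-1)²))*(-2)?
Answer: -196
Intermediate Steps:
o(m) = -3
A(k, Z) = (Z + k)*(2*Z + 2*k) (A(k, Z) = (Z + k)*(Z + (Z + 2*k)) = (Z + k)*(2*Z + 2*k))
((-4 + o(-2))²*A(-2, (-1)²))*(-2) = ((-4 - 3)²*(2*((-1)²)² + 2*(-2)² + 4*(-1)²*(-2)))*(-2) = ((-7)²*(2*1² + 2*4 + 4*1*(-2)))*(-2) = (49*(2*1 + 8 - 8))*(-2) = (49*(2 + 8 - 8))*(-2) = (49*2)*(-2) = 98*(-2) = -196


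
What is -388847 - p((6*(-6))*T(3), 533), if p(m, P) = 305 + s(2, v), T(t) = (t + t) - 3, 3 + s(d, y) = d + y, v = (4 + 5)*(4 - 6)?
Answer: -389133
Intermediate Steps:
v = -18 (v = 9*(-2) = -18)
s(d, y) = -3 + d + y (s(d, y) = -3 + (d + y) = -3 + d + y)
T(t) = -3 + 2*t (T(t) = 2*t - 3 = -3 + 2*t)
p(m, P) = 286 (p(m, P) = 305 + (-3 + 2 - 18) = 305 - 19 = 286)
-388847 - p((6*(-6))*T(3), 533) = -388847 - 1*286 = -388847 - 286 = -389133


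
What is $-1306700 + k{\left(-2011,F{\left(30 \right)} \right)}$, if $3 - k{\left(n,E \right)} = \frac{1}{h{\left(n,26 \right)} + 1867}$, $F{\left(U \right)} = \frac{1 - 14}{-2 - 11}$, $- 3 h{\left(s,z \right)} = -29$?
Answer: $- \frac{7356704113}{5630} \approx -1.3067 \cdot 10^{6}$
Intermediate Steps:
$h{\left(s,z \right)} = \frac{29}{3}$ ($h{\left(s,z \right)} = \left(- \frac{1}{3}\right) \left(-29\right) = \frac{29}{3}$)
$F{\left(U \right)} = 1$ ($F{\left(U \right)} = - \frac{13}{-13} = \left(-13\right) \left(- \frac{1}{13}\right) = 1$)
$k{\left(n,E \right)} = \frac{16887}{5630}$ ($k{\left(n,E \right)} = 3 - \frac{1}{\frac{29}{3} + 1867} = 3 - \frac{1}{\frac{5630}{3}} = 3 - \frac{3}{5630} = \frac{16887}{5630}$)
$-1306700 + k{\left(-2011,F{\left(30 \right)} \right)} = -1306700 + \frac{16887}{5630} = - \frac{7356704113}{5630}$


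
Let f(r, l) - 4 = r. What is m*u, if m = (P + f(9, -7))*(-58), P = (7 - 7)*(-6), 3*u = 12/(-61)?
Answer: 3016/61 ≈ 49.443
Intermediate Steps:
u = -4/61 (u = (12/(-61))/3 = (12*(-1/61))/3 = (1/3)*(-12/61) = -4/61 ≈ -0.065574)
f(r, l) = 4 + r
P = 0 (P = 0*(-6) = 0)
m = -754 (m = (0 + (4 + 9))*(-58) = (0 + 13)*(-58) = 13*(-58) = -754)
m*u = -754*(-4/61) = 3016/61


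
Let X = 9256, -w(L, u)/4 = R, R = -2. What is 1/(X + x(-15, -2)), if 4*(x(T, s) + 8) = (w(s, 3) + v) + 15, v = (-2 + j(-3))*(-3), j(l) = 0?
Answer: 4/37021 ≈ 0.00010805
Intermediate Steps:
w(L, u) = 8 (w(L, u) = -4*(-2) = 8)
v = 6 (v = (-2 + 0)*(-3) = -2*(-3) = 6)
x(T, s) = -¾ (x(T, s) = -8 + ((8 + 6) + 15)/4 = -8 + (14 + 15)/4 = -8 + (¼)*29 = -8 + 29/4 = -¾)
1/(X + x(-15, -2)) = 1/(9256 - ¾) = 1/(37021/4) = 4/37021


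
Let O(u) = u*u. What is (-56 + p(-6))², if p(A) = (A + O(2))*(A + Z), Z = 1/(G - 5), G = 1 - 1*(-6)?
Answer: 2025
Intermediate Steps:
O(u) = u²
G = 7 (G = 1 + 6 = 7)
Z = ½ (Z = 1/(7 - 5) = 1/2 = ½ ≈ 0.50000)
p(A) = (½ + A)*(4 + A) (p(A) = (A + 2²)*(A + ½) = (A + 4)*(½ + A) = (4 + A)*(½ + A) = (½ + A)*(4 + A))
(-56 + p(-6))² = (-56 + (2 + (-6)² + (9/2)*(-6)))² = (-56 + (2 + 36 - 27))² = (-56 + 11)² = (-45)² = 2025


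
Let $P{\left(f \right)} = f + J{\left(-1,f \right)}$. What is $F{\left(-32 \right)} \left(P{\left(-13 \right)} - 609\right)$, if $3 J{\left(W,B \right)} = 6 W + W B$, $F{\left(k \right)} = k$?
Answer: $\frac{59488}{3} \approx 19829.0$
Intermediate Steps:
$J{\left(W,B \right)} = 2 W + \frac{B W}{3}$ ($J{\left(W,B \right)} = \frac{6 W + W B}{3} = \frac{6 W + B W}{3} = 2 W + \frac{B W}{3}$)
$P{\left(f \right)} = -2 + \frac{2 f}{3}$ ($P{\left(f \right)} = f + \frac{1}{3} \left(-1\right) \left(6 + f\right) = f - \left(2 + \frac{f}{3}\right) = -2 + \frac{2 f}{3}$)
$F{\left(-32 \right)} \left(P{\left(-13 \right)} - 609\right) = - 32 \left(\left(-2 + \frac{2}{3} \left(-13\right)\right) - 609\right) = - 32 \left(\left(-2 - \frac{26}{3}\right) - 609\right) = - 32 \left(- \frac{32}{3} - 609\right) = \left(-32\right) \left(- \frac{1859}{3}\right) = \frac{59488}{3}$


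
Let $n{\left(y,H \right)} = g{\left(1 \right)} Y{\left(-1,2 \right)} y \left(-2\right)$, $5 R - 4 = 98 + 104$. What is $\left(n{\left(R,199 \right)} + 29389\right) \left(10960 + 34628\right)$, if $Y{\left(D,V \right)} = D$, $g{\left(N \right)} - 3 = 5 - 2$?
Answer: $\frac{6811622196}{5} \approx 1.3623 \cdot 10^{9}$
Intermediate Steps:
$g{\left(N \right)} = 6$ ($g{\left(N \right)} = 3 + \left(5 - 2\right) = 3 + 3 = 6$)
$R = \frac{206}{5}$ ($R = \frac{4}{5} + \frac{98 + 104}{5} = \frac{4}{5} + \frac{1}{5} \cdot 202 = \frac{4}{5} + \frac{202}{5} = \frac{206}{5} \approx 41.2$)
$n{\left(y,H \right)} = 12 y$ ($n{\left(y,H \right)} = 6 \left(-1\right) y \left(-2\right) = - 6 \left(- 2 y\right) = 12 y$)
$\left(n{\left(R,199 \right)} + 29389\right) \left(10960 + 34628\right) = \left(12 \cdot \frac{206}{5} + 29389\right) \left(10960 + 34628\right) = \left(\frac{2472}{5} + 29389\right) 45588 = \frac{149417}{5} \cdot 45588 = \frac{6811622196}{5}$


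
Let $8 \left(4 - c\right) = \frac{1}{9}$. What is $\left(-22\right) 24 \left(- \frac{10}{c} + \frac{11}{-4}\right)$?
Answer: $\frac{796884}{287} \approx 2776.6$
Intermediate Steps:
$c = \frac{287}{72}$ ($c = 4 - \frac{1}{8 \cdot 9} = 4 - \frac{1}{72} = \frac{287}{72} \approx 3.9861$)
$\left(-22\right) 24 \left(- \frac{10}{c} + \frac{11}{-4}\right) = \left(-22\right) 24 \left(- \frac{10}{\frac{287}{72}} + \frac{11}{-4}\right) = - 528 \left(\left(-10\right) \frac{72}{287} + 11 \left(- \frac{1}{4}\right)\right) = - 528 \left(- \frac{720}{287} - \frac{11}{4}\right) = \left(-528\right) \left(- \frac{6037}{1148}\right) = \frac{796884}{287}$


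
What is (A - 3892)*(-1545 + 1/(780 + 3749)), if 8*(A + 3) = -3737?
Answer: 30523114711/4529 ≈ 6.7395e+6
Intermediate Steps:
A = -3761/8 (A = -3 + (⅛)*(-3737) = -3 - 3737/8 = -3761/8 ≈ -470.13)
(A - 3892)*(-1545 + 1/(780 + 3749)) = (-3761/8 - 3892)*(-1545 + 1/(780 + 3749)) = -34897*(-1545 + 1/4529)/8 = -34897/8*(-6997304/4529) = 30523114711/4529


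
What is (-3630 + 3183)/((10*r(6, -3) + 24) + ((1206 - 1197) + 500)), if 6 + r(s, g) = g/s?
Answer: -149/156 ≈ -0.95513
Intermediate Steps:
r(s, g) = -6 + g/s
(-3630 + 3183)/((10*r(6, -3) + 24) + ((1206 - 1197) + 500)) = (-3630 + 3183)/((10*(-6 - 3/6) + 24) + ((1206 - 1197) + 500)) = -447/((10*(-6 - 3*⅙) + 24) + (9 + 500)) = -447/((10*(-6 - ½) + 24) + 509) = -447/((10*(-13/2) + 24) + 509) = -447/((-65 + 24) + 509) = -447/(-41 + 509) = -447/468 = -447*1/468 = -149/156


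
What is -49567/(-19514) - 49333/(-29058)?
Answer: 600750512/141759453 ≈ 4.2378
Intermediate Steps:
-49567/(-19514) - 49333/(-29058) = -49567*(-1/19514) - 49333*(-1/29058) = 49567/19514 + 49333/29058 = 600750512/141759453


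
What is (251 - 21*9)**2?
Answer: 3844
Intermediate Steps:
(251 - 21*9)**2 = (251 - 189)**2 = 62**2 = 3844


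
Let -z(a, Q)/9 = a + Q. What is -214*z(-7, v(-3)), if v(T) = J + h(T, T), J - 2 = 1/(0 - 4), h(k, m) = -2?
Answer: -27927/2 ≈ -13964.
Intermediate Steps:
J = 7/4 (J = 2 + 1/(0 - 4) = 2 + 1/(-4) = 2 - ¼ = 7/4 ≈ 1.7500)
v(T) = -¼ (v(T) = 7/4 - 2 = -¼)
z(a, Q) = -9*Q - 9*a (z(a, Q) = -9*(a + Q) = -9*(Q + a) = -9*Q - 9*a)
-214*z(-7, v(-3)) = -214*(-9*(-¼) - 9*(-7)) = -214*(9/4 + 63) = -214*261/4 = -27927/2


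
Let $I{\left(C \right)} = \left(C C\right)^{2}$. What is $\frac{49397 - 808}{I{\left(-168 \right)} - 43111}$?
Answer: $\frac{48589}{796551065} \approx 6.0999 \cdot 10^{-5}$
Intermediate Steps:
$I{\left(C \right)} = C^{4}$ ($I{\left(C \right)} = \left(C^{2}\right)^{2} = C^{4}$)
$\frac{49397 - 808}{I{\left(-168 \right)} - 43111} = \frac{49397 - 808}{\left(-168\right)^{4} - 43111} = \frac{48589}{796594176 - 43111} = \frac{48589}{796551065}$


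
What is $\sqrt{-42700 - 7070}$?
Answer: $3 i \sqrt{5530} \approx 223.09 i$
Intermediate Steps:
$\sqrt{-42700 - 7070} = \sqrt{-49770} = 3 i \sqrt{5530}$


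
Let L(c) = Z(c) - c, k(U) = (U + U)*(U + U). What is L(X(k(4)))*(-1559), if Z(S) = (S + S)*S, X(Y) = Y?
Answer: -12671552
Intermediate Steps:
k(U) = 4*U**2 (k(U) = (2*U)*(2*U) = 4*U**2)
Z(S) = 2*S**2 (Z(S) = (2*S)*S = 2*S**2)
L(c) = -c + 2*c**2 (L(c) = 2*c**2 - c = -c + 2*c**2)
L(X(k(4)))*(-1559) = ((4*4**2)*(-1 + 2*(4*4**2)))*(-1559) = ((4*16)*(-1 + 2*(4*16)))*(-1559) = (64*(-1 + 2*64))*(-1559) = (64*(-1 + 128))*(-1559) = (64*127)*(-1559) = 8128*(-1559) = -12671552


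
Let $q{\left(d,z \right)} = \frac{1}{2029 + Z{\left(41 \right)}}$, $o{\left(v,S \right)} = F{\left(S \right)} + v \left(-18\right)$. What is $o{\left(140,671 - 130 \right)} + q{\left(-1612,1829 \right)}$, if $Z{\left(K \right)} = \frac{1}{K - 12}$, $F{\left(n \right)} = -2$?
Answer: $- \frac{148399495}{58842} \approx -2522.0$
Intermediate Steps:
$Z{\left(K \right)} = \frac{1}{-12 + K}$
$o{\left(v,S \right)} = -2 - 18 v$ ($o{\left(v,S \right)} = -2 + v \left(-18\right) = -2 - 18 v$)
$q{\left(d,z \right)} = \frac{29}{58842}$ ($q{\left(d,z \right)} = \frac{1}{2029 + \frac{1}{-12 + 41}} = \frac{1}{2029 + \frac{1}{29}} = \frac{1}{\frac{58842}{29}} = \frac{29}{58842}$)
$o{\left(140,671 - 130 \right)} + q{\left(-1612,1829 \right)} = \left(-2 - 2520\right) + \frac{29}{58842} = -2522 + \frac{29}{58842} = - \frac{148399495}{58842}$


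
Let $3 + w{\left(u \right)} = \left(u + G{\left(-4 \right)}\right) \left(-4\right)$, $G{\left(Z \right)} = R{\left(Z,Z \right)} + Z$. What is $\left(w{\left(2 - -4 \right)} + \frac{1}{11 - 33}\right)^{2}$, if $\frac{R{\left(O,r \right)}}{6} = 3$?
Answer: $\frac{3337929}{484} \approx 6896.5$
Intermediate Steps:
$R{\left(O,r \right)} = 18$ ($R{\left(O,r \right)} = 6 \cdot 3 = 18$)
$G{\left(Z \right)} = 18 + Z$
$w{\left(u \right)} = -59 - 4 u$ ($w{\left(u \right)} = -3 + \left(u + \left(18 - 4\right)\right) \left(-4\right) = -3 + \left(u + 14\right) \left(-4\right) = -3 + \left(14 + u\right) \left(-4\right) = -3 - \left(56 + 4 u\right) = -59 - 4 u$)
$\left(w{\left(2 - -4 \right)} + \frac{1}{11 - 33}\right)^{2} = \left(\left(-59 - 4 \left(2 - -4\right)\right) + \frac{1}{11 - 33}\right)^{2} = \left(\left(-59 - 4 \left(2 + 4\right)\right) + \frac{1}{-22}\right)^{2} = \left(\left(-59 - 24\right) - \frac{1}{22}\right)^{2} = \left(-83 - \frac{1}{22}\right)^{2} = \left(- \frac{1827}{22}\right)^{2} = \frac{3337929}{484}$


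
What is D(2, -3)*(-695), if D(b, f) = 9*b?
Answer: -12510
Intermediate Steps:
D(2, -3)*(-695) = (9*2)*(-695) = 18*(-695) = -12510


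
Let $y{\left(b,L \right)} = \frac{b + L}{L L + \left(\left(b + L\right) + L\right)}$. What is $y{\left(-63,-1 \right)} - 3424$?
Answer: $-3423$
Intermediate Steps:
$y{\left(b,L \right)} = \frac{L + b}{b + L^{2} + 2 L}$ ($y{\left(b,L \right)} = \frac{L + b}{L^{2} + \left(\left(L + b\right) + L\right)} = \frac{L + b}{L^{2} + \left(b + 2 L\right)} = \frac{L + b}{b + L^{2} + 2 L}$)
$y{\left(-63,-1 \right)} - 3424 = \frac{-1 - 63}{-63 + \left(-1\right)^{2} + 2 \left(-1\right)} - 3424 = \frac{1}{-63 + 1 - 2} \left(-64\right) - 3424 = \frac{1}{-64} \left(-64\right) - 3424 = \left(- \frac{1}{64}\right) \left(-64\right) - 3424 = 1 - 3424 = -3423$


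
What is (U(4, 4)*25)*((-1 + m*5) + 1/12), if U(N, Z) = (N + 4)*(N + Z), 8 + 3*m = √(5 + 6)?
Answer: -22800 + 8000*√11/3 ≈ -13956.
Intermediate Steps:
m = -8/3 + √11/3 (m = -8/3 + √(5 + 6)/3 = -8/3 + √11/3 ≈ -1.5611)
U(N, Z) = (4 + N)*(N + Z)
(U(4, 4)*25)*((-1 + m*5) + 1/12) = ((4² + 4*4 + 4*4 + 4*4)*25)*((-1 + (-8/3 + √11/3)*5) + 1/12) = ((16 + 16 + 16 + 16)*25)*((-1 + (-40/3 + 5*√11/3)) + 1/12) = (64*25)*((-43/3 + 5*√11/3) + 1/12) = 1600*(-57/4 + 5*√11/3) = -22800 + 8000*√11/3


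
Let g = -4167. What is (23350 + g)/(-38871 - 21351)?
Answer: -19183/60222 ≈ -0.31854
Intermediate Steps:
(23350 + g)/(-38871 - 21351) = (23350 - 4167)/(-38871 - 21351) = 19183/(-60222) = 19183*(-1/60222) = -19183/60222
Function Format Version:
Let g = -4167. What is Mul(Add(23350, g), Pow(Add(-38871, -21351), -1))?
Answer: Rational(-19183, 60222) ≈ -0.31854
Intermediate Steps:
Mul(Add(23350, g), Pow(Add(-38871, -21351), -1)) = Mul(Add(23350, -4167), Pow(Add(-38871, -21351), -1)) = Mul(19183, Pow(-60222, -1)) = Mul(19183, Rational(-1, 60222)) = Rational(-19183, 60222)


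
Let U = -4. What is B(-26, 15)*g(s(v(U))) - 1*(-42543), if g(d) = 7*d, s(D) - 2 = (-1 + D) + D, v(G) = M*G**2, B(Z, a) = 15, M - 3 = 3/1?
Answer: 62808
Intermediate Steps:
M = 6 (M = 3 + 3/1 = 3 + 3*1 = 3 + 3 = 6)
v(G) = 6*G**2
s(D) = 1 + 2*D (s(D) = 2 + ((-1 + D) + D) = 2 + (-1 + 2*D) = 1 + 2*D)
B(-26, 15)*g(s(v(U))) - 1*(-42543) = 15*(7*(1 + 2*(6*(-4)**2))) - 1*(-42543) = 15*(7*(1 + 2*(6*16))) + 42543 = 15*(7*(1 + 2*96)) + 42543 = 15*(7*(1 + 192)) + 42543 = 15*(7*193) + 42543 = 15*1351 + 42543 = 20265 + 42543 = 62808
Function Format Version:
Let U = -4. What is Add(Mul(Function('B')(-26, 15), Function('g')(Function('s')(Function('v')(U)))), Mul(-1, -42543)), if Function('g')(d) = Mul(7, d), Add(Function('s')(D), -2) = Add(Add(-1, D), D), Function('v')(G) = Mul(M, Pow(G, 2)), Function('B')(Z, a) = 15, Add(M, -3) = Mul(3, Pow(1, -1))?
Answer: 62808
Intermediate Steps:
M = 6 (M = Add(3, Mul(3, Pow(1, -1))) = Add(3, Mul(3, 1)) = Add(3, 3) = 6)
Function('v')(G) = Mul(6, Pow(G, 2))
Function('s')(D) = Add(1, Mul(2, D)) (Function('s')(D) = Add(2, Add(Add(-1, D), D)) = Add(2, Add(-1, Mul(2, D))) = Add(1, Mul(2, D)))
Add(Mul(Function('B')(-26, 15), Function('g')(Function('s')(Function('v')(U)))), Mul(-1, -42543)) = Add(Mul(15, Mul(7, Add(1, Mul(2, Mul(6, Pow(-4, 2)))))), Mul(-1, -42543)) = Add(Mul(15, Mul(7, Add(1, Mul(2, Mul(6, 16))))), 42543) = Add(Mul(15, Mul(7, Add(1, Mul(2, 96)))), 42543) = Add(Mul(15, Mul(7, Add(1, 192))), 42543) = Add(Mul(15, Mul(7, 193)), 42543) = Add(Mul(15, 1351), 42543) = Add(20265, 42543) = 62808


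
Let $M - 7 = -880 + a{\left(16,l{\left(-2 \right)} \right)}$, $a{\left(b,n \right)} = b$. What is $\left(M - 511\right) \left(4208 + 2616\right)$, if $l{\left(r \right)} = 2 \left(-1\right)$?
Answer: $-9335232$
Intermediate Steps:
$l{\left(r \right)} = -2$
$M = -857$ ($M = 7 + \left(-880 + 16\right) = 7 - 864 = -857$)
$\left(M - 511\right) \left(4208 + 2616\right) = \left(-857 - 511\right) \left(4208 + 2616\right) = \left(-1368\right) 6824 = -9335232$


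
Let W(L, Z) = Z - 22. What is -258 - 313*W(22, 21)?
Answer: 55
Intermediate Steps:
W(L, Z) = -22 + Z
-258 - 313*W(22, 21) = -258 - 313*(-22 + 21) = -258 - 313*(-1) = -258 + 313 = 55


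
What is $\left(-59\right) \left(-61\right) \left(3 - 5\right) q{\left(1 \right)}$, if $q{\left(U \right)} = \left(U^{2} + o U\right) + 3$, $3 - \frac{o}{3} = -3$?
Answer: $-158356$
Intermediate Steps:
$o = 18$ ($o = 9 - -9 = 9 + 9 = 18$)
$q{\left(U \right)} = 3 + U^{2} + 18 U$ ($q{\left(U \right)} = \left(U^{2} + 18 U\right) + 3 = 3 + U^{2} + 18 U$)
$\left(-59\right) \left(-61\right) \left(3 - 5\right) q{\left(1 \right)} = \left(-59\right) \left(-61\right) \left(3 - 5\right) \left(3 + 1^{2} + 18 \cdot 1\right) = 3599 \left(- 2 \left(3 + 1 + 18\right)\right) = 3599 \left(\left(-2\right) 22\right) = 3599 \left(-44\right) = -158356$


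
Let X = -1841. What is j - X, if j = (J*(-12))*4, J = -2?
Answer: 1937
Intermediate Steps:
j = 96 (j = -2*(-12)*4 = 24*4 = 96)
j - X = 96 - 1*(-1841) = 96 + 1841 = 1937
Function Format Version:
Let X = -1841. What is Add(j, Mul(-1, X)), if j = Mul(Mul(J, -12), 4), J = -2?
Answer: 1937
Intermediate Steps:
j = 96 (j = Mul(Mul(-2, -12), 4) = Mul(24, 4) = 96)
Add(j, Mul(-1, X)) = Add(96, Mul(-1, -1841)) = Add(96, 1841) = 1937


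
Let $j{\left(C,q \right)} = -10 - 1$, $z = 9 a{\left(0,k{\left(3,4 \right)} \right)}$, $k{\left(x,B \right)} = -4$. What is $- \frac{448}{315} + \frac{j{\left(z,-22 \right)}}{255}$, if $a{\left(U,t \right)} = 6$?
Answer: $- \frac{1121}{765} \approx -1.4654$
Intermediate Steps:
$z = 54$ ($z = 9 \cdot 6 = 54$)
$j{\left(C,q \right)} = -11$
$- \frac{448}{315} + \frac{j{\left(z,-22 \right)}}{255} = - \frac{448}{315} - \frac{11}{255} = \left(-448\right) \frac{1}{315} - \frac{11}{255} = - \frac{64}{45} - \frac{11}{255} = - \frac{1121}{765}$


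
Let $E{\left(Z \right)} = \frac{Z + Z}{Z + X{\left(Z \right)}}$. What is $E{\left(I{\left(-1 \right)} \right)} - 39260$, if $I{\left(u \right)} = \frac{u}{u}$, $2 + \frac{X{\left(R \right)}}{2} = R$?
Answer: $-39262$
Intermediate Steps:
$X{\left(R \right)} = -4 + 2 R$
$I{\left(u \right)} = 1$
$E{\left(Z \right)} = \frac{2 Z}{-4 + 3 Z}$ ($E{\left(Z \right)} = \frac{Z + Z}{Z + \left(-4 + 2 Z\right)} = \frac{2 Z}{-4 + 3 Z}$)
$E{\left(I{\left(-1 \right)} \right)} - 39260 = 2 \cdot 1 \frac{1}{-4 + 3 \cdot 1} - 39260 = 2 \cdot 1 \frac{1}{-4 + 3} - 39260 = 2 \cdot 1 \frac{1}{-1} - 39260 = 2 \cdot 1 \left(-1\right) - 39260 = -2 - 39260 = -39262$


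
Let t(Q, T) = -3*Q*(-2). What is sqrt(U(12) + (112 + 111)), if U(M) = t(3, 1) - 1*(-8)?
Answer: sqrt(249) ≈ 15.780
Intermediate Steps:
t(Q, T) = 6*Q
U(M) = 26 (U(M) = 6*3 - 1*(-8) = 18 + 8 = 26)
sqrt(U(12) + (112 + 111)) = sqrt(26 + (112 + 111)) = sqrt(26 + 223) = sqrt(249)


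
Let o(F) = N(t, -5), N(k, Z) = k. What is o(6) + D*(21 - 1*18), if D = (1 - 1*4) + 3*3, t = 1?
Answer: 19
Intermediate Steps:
o(F) = 1
D = 6 (D = (1 - 4) + 9 = -3 + 9 = 6)
o(6) + D*(21 - 1*18) = 1 + 6*(21 - 1*18) = 1 + 6*(21 - 18) = 1 + 6*3 = 1 + 18 = 19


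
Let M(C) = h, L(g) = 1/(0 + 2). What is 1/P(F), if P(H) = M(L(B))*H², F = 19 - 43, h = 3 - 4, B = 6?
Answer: -1/576 ≈ -0.0017361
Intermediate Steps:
h = -1
L(g) = ½ (L(g) = 1/2 = ½)
M(C) = -1
F = -24
P(H) = -H²
1/P(F) = 1/(-1*(-24)²) = 1/(-1*576) = 1/(-576) = -1/576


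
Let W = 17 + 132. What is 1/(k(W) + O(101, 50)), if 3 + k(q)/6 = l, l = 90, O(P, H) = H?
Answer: 1/572 ≈ 0.0017483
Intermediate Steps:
W = 149
k(q) = 522 (k(q) = -18 + 6*90 = -18 + 540 = 522)
1/(k(W) + O(101, 50)) = 1/(522 + 50) = 1/572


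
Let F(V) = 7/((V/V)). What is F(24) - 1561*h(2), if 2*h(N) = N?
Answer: -1554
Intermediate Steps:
F(V) = 7 (F(V) = 7/1 = 7*1 = 7)
h(N) = N/2
F(24) - 1561*h(2) = 7 - 1561*2/2 = 7 - 1561*1 = 7 - 1561 = -1554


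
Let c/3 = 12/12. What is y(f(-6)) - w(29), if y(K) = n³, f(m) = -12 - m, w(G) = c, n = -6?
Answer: -219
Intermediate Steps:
c = 3 (c = 3*(12/12) = 3*(12*(1/12)) = 3*1 = 3)
w(G) = 3
y(K) = -216 (y(K) = (-6)³ = -216)
y(f(-6)) - w(29) = -216 - 1*3 = -216 - 3 = -219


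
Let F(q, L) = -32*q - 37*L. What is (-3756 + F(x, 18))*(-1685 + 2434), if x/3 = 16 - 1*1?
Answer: -4390638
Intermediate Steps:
x = 45 (x = 3*(16 - 1*1) = 3*(16 - 1) = 3*15 = 45)
F(q, L) = -37*L - 32*q
(-3756 + F(x, 18))*(-1685 + 2434) = (-3756 + (-37*18 - 32*45))*(-1685 + 2434) = (-3756 + (-666 - 1440))*749 = (-3756 - 2106)*749 = -5862*749 = -4390638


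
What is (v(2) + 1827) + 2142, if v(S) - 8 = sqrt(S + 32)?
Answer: 3977 + sqrt(34) ≈ 3982.8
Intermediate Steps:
v(S) = 8 + sqrt(32 + S) (v(S) = 8 + sqrt(S + 32) = 8 + sqrt(32 + S))
(v(2) + 1827) + 2142 = ((8 + sqrt(32 + 2)) + 1827) + 2142 = ((8 + sqrt(34)) + 1827) + 2142 = (1835 + sqrt(34)) + 2142 = 3977 + sqrt(34)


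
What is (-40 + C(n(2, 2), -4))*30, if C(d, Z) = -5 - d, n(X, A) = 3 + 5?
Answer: -1590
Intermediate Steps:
n(X, A) = 8
(-40 + C(n(2, 2), -4))*30 = (-40 + (-5 - 1*8))*30 = (-40 + (-5 - 8))*30 = (-40 - 13)*30 = -53*30 = -1590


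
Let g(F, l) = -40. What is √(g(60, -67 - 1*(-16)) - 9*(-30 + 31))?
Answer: 7*I ≈ 7.0*I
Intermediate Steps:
√(g(60, -67 - 1*(-16)) - 9*(-30 + 31)) = √(-40 - 9*(-30 + 31)) = √(-40 - 9*1) = √(-40 - 9) = √(-49) = 7*I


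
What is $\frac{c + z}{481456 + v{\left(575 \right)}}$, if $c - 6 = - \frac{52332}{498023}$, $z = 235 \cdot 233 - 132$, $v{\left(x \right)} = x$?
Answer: $\frac{2473313285}{21823865883} \approx 0.11333$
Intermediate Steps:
$z = 54623$ ($z = 54755 - 132 = 54623$)
$c = \frac{2935806}{498023}$ ($c = 6 - \frac{52332}{498023} = \frac{2935806}{498023} \approx 5.8949$)
$\frac{c + z}{481456 + v{\left(575 \right)}} = \frac{\frac{2935806}{498023} + 54623}{481456 + 575} = \frac{27206446135}{498023 \cdot 482031} = \frac{27206446135}{498023} \cdot \frac{1}{482031} = \frac{2473313285}{21823865883}$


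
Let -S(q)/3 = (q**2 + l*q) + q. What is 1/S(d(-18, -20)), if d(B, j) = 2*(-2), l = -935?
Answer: -1/11256 ≈ -8.8842e-5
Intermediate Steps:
d(B, j) = -4
S(q) = -3*q**2 + 2802*q (S(q) = -3*((q**2 - 935*q) + q) = -3*(q**2 - 934*q) = -3*q**2 + 2802*q)
1/S(d(-18, -20)) = 1/(3*(-4)*(934 - 1*(-4))) = 1/(3*(-4)*(934 + 4)) = 1/(3*(-4)*938) = 1/(-11256) = -1/11256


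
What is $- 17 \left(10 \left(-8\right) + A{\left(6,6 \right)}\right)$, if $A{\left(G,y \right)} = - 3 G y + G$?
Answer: $3094$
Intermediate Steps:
$A{\left(G,y \right)} = G - 3 G y$ ($A{\left(G,y \right)} = - 3 G y + G = G - 3 G y$)
$- 17 \left(10 \left(-8\right) + A{\left(6,6 \right)}\right) = - 17 \left(10 \left(-8\right) + 6 \left(1 - 18\right)\right) = - 17 \left(-80 + 6 \left(1 - 18\right)\right) = - 17 \left(-80 + 6 \left(-17\right)\right) = - 17 \left(-80 - 102\right) = \left(-17\right) \left(-182\right) = 3094$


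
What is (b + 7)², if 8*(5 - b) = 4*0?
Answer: 144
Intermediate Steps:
b = 5 (b = 5 - 0/2 = 5 - ⅛*0 = 5 + 0 = 5)
(b + 7)² = (5 + 7)² = 12² = 144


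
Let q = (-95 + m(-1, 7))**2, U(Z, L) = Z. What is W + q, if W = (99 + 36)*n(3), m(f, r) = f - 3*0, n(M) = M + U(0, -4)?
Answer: 9621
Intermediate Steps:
n(M) = M (n(M) = M + 0 = M)
m(f, r) = f (m(f, r) = f + 0 = f)
W = 405 (W = (99 + 36)*3 = 135*3 = 405)
q = 9216 (q = (-95 - 1)**2 = (-96)**2 = 9216)
W + q = 405 + 9216 = 9621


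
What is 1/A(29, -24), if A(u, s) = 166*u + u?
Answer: 1/4843 ≈ 0.00020648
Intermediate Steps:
A(u, s) = 167*u
1/A(29, -24) = 1/(167*29) = 1/4843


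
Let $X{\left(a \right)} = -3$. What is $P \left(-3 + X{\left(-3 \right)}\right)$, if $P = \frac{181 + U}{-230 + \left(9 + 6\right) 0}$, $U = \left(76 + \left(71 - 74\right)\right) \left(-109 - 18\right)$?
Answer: $- \frac{5454}{23} \approx -237.13$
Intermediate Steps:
$U = -9271$ ($U = \left(76 - 3\right) \left(-127\right) = 73 \left(-127\right) = -9271$)
$P = \frac{909}{23}$ ($P = \frac{181 - 9271}{-230 + \left(9 + 6\right) 0} = - \frac{9090}{-230 + 15 \cdot 0} = - \frac{9090}{-230 + 0} = - \frac{9090}{-230} = \left(-9090\right) \left(- \frac{1}{230}\right) = \frac{909}{23} \approx 39.522$)
$P \left(-3 + X{\left(-3 \right)}\right) = \frac{909 \left(-3 - 3\right)}{23} = \frac{909}{23} \left(-6\right) = - \frac{5454}{23}$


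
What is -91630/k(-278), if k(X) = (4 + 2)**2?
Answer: -45815/18 ≈ -2545.3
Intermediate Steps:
k(X) = 36 (k(X) = 6**2 = 36)
-91630/k(-278) = -91630/36 = -91630*1/36 = -45815/18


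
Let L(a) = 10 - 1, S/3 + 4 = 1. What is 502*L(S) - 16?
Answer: 4502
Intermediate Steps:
S = -9 (S = -12 + 3*1 = -12 + 3 = -9)
L(a) = 9
502*L(S) - 16 = 502*9 - 16 = 4518 - 16 = 4502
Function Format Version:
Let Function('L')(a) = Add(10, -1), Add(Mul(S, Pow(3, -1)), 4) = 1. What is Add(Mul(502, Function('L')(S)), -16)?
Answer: 4502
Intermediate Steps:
S = -9 (S = Add(-12, Mul(3, 1)) = Add(-12, 3) = -9)
Function('L')(a) = 9
Add(Mul(502, Function('L')(S)), -16) = Add(Mul(502, 9), -16) = Add(4518, -16) = 4502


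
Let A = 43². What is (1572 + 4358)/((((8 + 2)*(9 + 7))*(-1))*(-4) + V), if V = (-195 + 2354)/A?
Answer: 10964570/1185519 ≈ 9.2487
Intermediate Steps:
A = 1849
V = 2159/1849 (V = (-195 + 2354)/1849 = 2159*(1/1849) = 2159/1849 ≈ 1.1677)
(1572 + 4358)/((((8 + 2)*(9 + 7))*(-1))*(-4) + V) = (1572 + 4358)/((((8 + 2)*(9 + 7))*(-1))*(-4) + 2159/1849) = 5930/(((10*16)*(-1))*(-4) + 2159/1849) = 5930/((160*(-1))*(-4) + 2159/1849) = 5930/(-160*(-4) + 2159/1849) = 5930/(640 + 2159/1849) = 5930/(1185519/1849) = 5930*(1849/1185519) = 10964570/1185519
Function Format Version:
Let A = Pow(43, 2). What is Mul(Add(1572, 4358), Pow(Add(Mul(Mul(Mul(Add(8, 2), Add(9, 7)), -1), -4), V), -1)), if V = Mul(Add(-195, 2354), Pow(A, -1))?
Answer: Rational(10964570, 1185519) ≈ 9.2487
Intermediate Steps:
A = 1849
V = Rational(2159, 1849) (V = Mul(Add(-195, 2354), Pow(1849, -1)) = Mul(2159, Rational(1, 1849)) = Rational(2159, 1849) ≈ 1.1677)
Mul(Add(1572, 4358), Pow(Add(Mul(Mul(Mul(Add(8, 2), Add(9, 7)), -1), -4), V), -1)) = Mul(Add(1572, 4358), Pow(Add(Mul(Mul(Mul(Add(8, 2), Add(9, 7)), -1), -4), Rational(2159, 1849)), -1)) = Mul(5930, Pow(Add(Mul(Mul(Mul(10, 16), -1), -4), Rational(2159, 1849)), -1)) = Mul(5930, Pow(Add(Mul(Mul(160, -1), -4), Rational(2159, 1849)), -1)) = Mul(5930, Pow(Add(Mul(-160, -4), Rational(2159, 1849)), -1)) = Mul(5930, Pow(Add(640, Rational(2159, 1849)), -1)) = Mul(5930, Pow(Rational(1185519, 1849), -1)) = Mul(5930, Rational(1849, 1185519)) = Rational(10964570, 1185519)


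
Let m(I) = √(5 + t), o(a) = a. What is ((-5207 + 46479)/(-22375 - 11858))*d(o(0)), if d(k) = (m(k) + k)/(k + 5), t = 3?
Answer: -82544*√2/171165 ≈ -0.68200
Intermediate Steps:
m(I) = 2*√2 (m(I) = √(5 + 3) = √8 = 2*√2)
d(k) = (k + 2*√2)/(5 + k) (d(k) = (2*√2 + k)/(k + 5) = (k + 2*√2)/(5 + k))
((-5207 + 46479)/(-22375 - 11858))*d(o(0)) = ((-5207 + 46479)/(-22375 - 11858))*((0 + 2*√2)/(5 + 0)) = (41272/(-34233))*((2*√2)/5) = (41272*(-1/34233))*((2*√2)/5) = -82544*√2/171165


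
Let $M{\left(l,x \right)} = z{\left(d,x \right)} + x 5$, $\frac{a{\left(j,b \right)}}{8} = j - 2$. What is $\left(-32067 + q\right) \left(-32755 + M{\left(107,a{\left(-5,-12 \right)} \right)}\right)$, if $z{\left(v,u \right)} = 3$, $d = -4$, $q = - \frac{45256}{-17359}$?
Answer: $\frac{18385802686504}{17359} \approx 1.0592 \cdot 10^{9}$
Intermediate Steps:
$a{\left(j,b \right)} = -16 + 8 j$ ($a{\left(j,b \right)} = 8 \left(j - 2\right) = 8 \left(-2 + j\right) = -16 + 8 j$)
$q = \frac{45256}{17359}$ ($q = \left(-45256\right) \left(- \frac{1}{17359}\right) = \frac{45256}{17359} \approx 2.6071$)
$M{\left(l,x \right)} = 3 + 5 x$ ($M{\left(l,x \right)} = 3 + x 5 = 3 + 5 x$)
$\left(-32067 + q\right) \left(-32755 + M{\left(107,a{\left(-5,-12 \right)} \right)}\right) = \left(-32067 + \frac{45256}{17359}\right) \left(-32755 + \left(3 + 5 \left(-16 + 8 \left(-5\right)\right)\right)\right) = - \frac{556605797 \left(-32755 + \left(3 + 5 \left(-16 - 40\right)\right)\right)}{17359} = - \frac{556605797 \left(-32755 + \left(3 + 5 \left(-56\right)\right)\right)}{17359} = - \frac{556605797 \left(-32755 + \left(3 - 280\right)\right)}{17359} = - \frac{556605797 \left(-32755 - 277\right)}{17359} = \left(- \frac{556605797}{17359}\right) \left(-33032\right) = \frac{18385802686504}{17359}$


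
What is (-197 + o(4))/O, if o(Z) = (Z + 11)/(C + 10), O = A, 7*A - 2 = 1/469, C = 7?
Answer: -10945522/15963 ≈ -685.68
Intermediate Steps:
A = 939/3283 (A = 2/7 + (⅐)/469 = 2/7 + (⅐)*(1/469) = 2/7 + 1/3283 = 939/3283 ≈ 0.28602)
O = 939/3283 ≈ 0.28602
o(Z) = 11/17 + Z/17 (o(Z) = (Z + 11)/(7 + 10) = (11 + Z)/17 = (11 + Z)*(1/17) = 11/17 + Z/17)
(-197 + o(4))/O = (-197 + (11/17 + (1/17)*4))/(939/3283) = 3283*(-197 + (11/17 + 4/17))/939 = 3283*(-197 + 15/17)/939 = (3283/939)*(-3334/17) = -10945522/15963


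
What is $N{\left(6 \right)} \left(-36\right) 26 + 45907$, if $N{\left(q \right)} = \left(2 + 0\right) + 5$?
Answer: $39355$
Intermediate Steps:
$N{\left(q \right)} = 7$ ($N{\left(q \right)} = 2 + 5 = 7$)
$N{\left(6 \right)} \left(-36\right) 26 + 45907 = 7 \left(-36\right) 26 + 45907 = \left(-252\right) 26 + 45907 = -6552 + 45907 = 39355$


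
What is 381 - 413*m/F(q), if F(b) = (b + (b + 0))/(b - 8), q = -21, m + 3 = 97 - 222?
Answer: 110647/3 ≈ 36882.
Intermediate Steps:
m = -128 (m = -3 + (97 - 222) = -3 - 125 = -128)
F(b) = 2*b/(-8 + b) (F(b) = (b + b)/(-8 + b) = (2*b)/(-8 + b) = 2*b/(-8 + b))
381 - 413*m/F(q) = 381 - (-52864)/(2*(-21)/(-8 - 21)) = 381 - (-52864)/(2*(-21)/(-29)) = 381 - (-52864)/(2*(-21)*(-1/29)) = 381 - (-52864)/42/29 = 381 - (-52864)*29/42 = 381 - 413*(-1856/21) = 381 + 109504/3 = 110647/3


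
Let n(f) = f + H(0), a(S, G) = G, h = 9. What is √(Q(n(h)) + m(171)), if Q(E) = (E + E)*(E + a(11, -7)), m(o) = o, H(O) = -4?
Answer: √151 ≈ 12.288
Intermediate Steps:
n(f) = -4 + f (n(f) = f - 4 = -4 + f)
Q(E) = 2*E*(-7 + E) (Q(E) = (E + E)*(E - 7) = (2*E)*(-7 + E) = 2*E*(-7 + E))
√(Q(n(h)) + m(171)) = √(2*(-4 + 9)*(-7 + (-4 + 9)) + 171) = √(2*5*(-7 + 5) + 171) = √(2*5*(-2) + 171) = √(-20 + 171) = √151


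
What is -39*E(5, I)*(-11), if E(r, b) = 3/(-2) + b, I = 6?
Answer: 3861/2 ≈ 1930.5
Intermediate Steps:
E(r, b) = -3/2 + b (E(r, b) = 3*(-½) + b = -3/2 + b)
-39*E(5, I)*(-11) = -39*(-3/2 + 6)*(-11) = -39*9/2*(-11) = -351/2*(-11) = 3861/2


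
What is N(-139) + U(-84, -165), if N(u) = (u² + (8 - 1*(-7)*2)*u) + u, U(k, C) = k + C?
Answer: 15875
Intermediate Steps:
U(k, C) = C + k
N(u) = u² + 23*u (N(u) = (u² + (8 + 7*2)*u) + u = (u² + (8 + 14)*u) + u = (u² + 22*u) + u = u² + 23*u)
N(-139) + U(-84, -165) = -139*(23 - 139) + (-165 - 84) = -139*(-116) - 249 = 16124 - 249 = 15875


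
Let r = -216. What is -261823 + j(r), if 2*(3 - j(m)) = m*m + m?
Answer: -285040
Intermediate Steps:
j(m) = 3 - m/2 - m²/2 (j(m) = 3 - (m*m + m)/2 = 3 - (m² + m)/2 = 3 - (m + m²)/2 = 3 + (-m/2 - m²/2) = 3 - m/2 - m²/2)
-261823 + j(r) = -261823 + (3 - ½*(-216) - ½*(-216)²) = -261823 + (3 + 108 - ½*46656) = -261823 + (3 + 108 - 23328) = -261823 - 23217 = -285040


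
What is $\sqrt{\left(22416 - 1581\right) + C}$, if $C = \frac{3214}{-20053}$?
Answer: $\frac{\sqrt{8378164275173}}{20053} \approx 144.34$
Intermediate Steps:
$C = - \frac{3214}{20053}$ ($C = 3214 \left(- \frac{1}{20053}\right) = - \frac{3214}{20053} \approx -0.16028$)
$\sqrt{\left(22416 - 1581\right) + C} = \sqrt{\left(22416 - 1581\right) - \frac{3214}{20053}} = \sqrt{20835 - \frac{3214}{20053}} = \sqrt{\frac{417801041}{20053}} = \frac{\sqrt{8378164275173}}{20053}$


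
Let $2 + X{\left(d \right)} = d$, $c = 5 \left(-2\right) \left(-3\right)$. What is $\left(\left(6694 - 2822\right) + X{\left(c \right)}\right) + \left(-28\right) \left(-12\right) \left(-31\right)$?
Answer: $-6516$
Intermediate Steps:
$c = 30$ ($c = \left(-10\right) \left(-3\right) = 30$)
$X{\left(d \right)} = -2 + d$
$\left(\left(6694 - 2822\right) + X{\left(c \right)}\right) + \left(-28\right) \left(-12\right) \left(-31\right) = \left(\left(6694 - 2822\right) + \left(-2 + 30\right)\right) + \left(-28\right) \left(-12\right) \left(-31\right) = \left(3872 + 28\right) + 336 \left(-31\right) = 3900 - 10416 = -6516$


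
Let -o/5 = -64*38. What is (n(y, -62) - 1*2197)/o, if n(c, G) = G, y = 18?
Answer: -2259/12160 ≈ -0.18577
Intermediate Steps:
o = 12160 (o = -(-320)*38 = -5*(-2432) = 12160)
(n(y, -62) - 1*2197)/o = (-62 - 1*2197)/12160 = (-62 - 2197)*(1/12160) = -2259*1/12160 = -2259/12160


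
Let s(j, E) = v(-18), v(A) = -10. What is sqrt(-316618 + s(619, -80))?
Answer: 2*I*sqrt(79157) ≈ 562.7*I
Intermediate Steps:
s(j, E) = -10
sqrt(-316618 + s(619, -80)) = sqrt(-316618 - 10) = sqrt(-316628) = 2*I*sqrt(79157)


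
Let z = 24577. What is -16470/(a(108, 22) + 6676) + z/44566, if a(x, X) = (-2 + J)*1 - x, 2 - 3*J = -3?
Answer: -28160089/14394818 ≈ -1.9563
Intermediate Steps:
J = 5/3 (J = ⅔ - ⅓*(-3) = ⅔ + 1 = 5/3 ≈ 1.6667)
a(x, X) = -⅓ - x (a(x, X) = (-2 + 5/3)*1 - x = -⅓*1 - x = -⅓ - x)
-16470/(a(108, 22) + 6676) + z/44566 = -16470/((-⅓ - 1*108) + 6676) + 24577/44566 = -16470/((-⅓ - 108) + 6676) + 24577*(1/44566) = -16470/(-325/3 + 6676) + 24577/44566 = -16470/19703/3 + 24577/44566 = -16470*3/19703 + 24577/44566 = -810/323 + 24577/44566 = -28160089/14394818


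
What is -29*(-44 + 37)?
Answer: 203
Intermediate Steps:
-29*(-44 + 37) = -29*(-7) = 203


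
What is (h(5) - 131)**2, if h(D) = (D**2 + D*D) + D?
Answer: 5776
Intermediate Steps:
h(D) = D + 2*D**2 (h(D) = (D**2 + D**2) + D = 2*D**2 + D = D + 2*D**2)
(h(5) - 131)**2 = (5*(1 + 2*5) - 131)**2 = (5*(1 + 10) - 131)**2 = (5*11 - 131)**2 = (55 - 131)**2 = (-76)**2 = 5776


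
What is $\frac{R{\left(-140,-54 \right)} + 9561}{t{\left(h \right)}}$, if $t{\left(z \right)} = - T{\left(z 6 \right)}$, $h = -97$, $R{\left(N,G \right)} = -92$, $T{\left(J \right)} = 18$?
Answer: $- \frac{9469}{18} \approx -526.06$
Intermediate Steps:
$t{\left(z \right)} = -18$ ($t{\left(z \right)} = \left(-1\right) 18 = -18$)
$\frac{R{\left(-140,-54 \right)} + 9561}{t{\left(h \right)}} = \frac{-92 + 9561}{-18} = 9469 \left(- \frac{1}{18}\right) = - \frac{9469}{18}$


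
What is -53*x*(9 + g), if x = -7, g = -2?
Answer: 2597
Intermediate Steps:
-53*x*(9 + g) = -(-371)*(9 - 2) = -(-371)*7 = -53*(-49) = 2597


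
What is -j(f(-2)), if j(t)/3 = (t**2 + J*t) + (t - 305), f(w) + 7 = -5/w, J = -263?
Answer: -10731/4 ≈ -2682.8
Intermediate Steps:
f(w) = -7 - 5/w
j(t) = -915 - 786*t + 3*t**2 (j(t) = 3*((t**2 - 263*t) + (t - 305)) = 3*((t**2 - 263*t) + (-305 + t)) = 3*(-305 + t**2 - 262*t) = -915 - 786*t + 3*t**2)
-j(f(-2)) = -(-915 - 786*(-7 - 5/(-2)) + 3*(-7 - 5/(-2))**2) = -(-915 - 786*(-7 - 5*(-1/2)) + 3*(-7 - 5*(-1/2))**2) = -(-915 - 786*(-7 + 5/2) + 3*(-7 + 5/2)**2) = -(-915 - 786*(-9/2) + 3*(-9/2)**2) = -(-915 + 3537 + 3*(81/4)) = -(-915 + 3537 + 243/4) = -1*10731/4 = -10731/4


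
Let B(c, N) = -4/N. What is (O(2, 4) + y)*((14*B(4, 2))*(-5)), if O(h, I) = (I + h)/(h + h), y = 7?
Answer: 1190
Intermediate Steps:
O(h, I) = (I + h)/(2*h) (O(h, I) = (I + h)/((2*h)) = (I + h)*(1/(2*h)) = (I + h)/(2*h))
(O(2, 4) + y)*((14*B(4, 2))*(-5)) = ((1/2)*(4 + 2)/2 + 7)*((14*(-4/2))*(-5)) = ((1/2)*(1/2)*6 + 7)*((14*(-4*1/2))*(-5)) = (3/2 + 7)*((14*(-2))*(-5)) = 17*(-28*(-5))/2 = (17/2)*140 = 1190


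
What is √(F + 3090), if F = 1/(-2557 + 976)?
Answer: √7723641909/1581 ≈ 55.588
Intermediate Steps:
F = -1/1581 (F = 1/(-1581) = -1/1581 ≈ -0.00063251)
√(F + 3090) = √(-1/1581 + 3090) = √(4885289/1581) = √7723641909/1581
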